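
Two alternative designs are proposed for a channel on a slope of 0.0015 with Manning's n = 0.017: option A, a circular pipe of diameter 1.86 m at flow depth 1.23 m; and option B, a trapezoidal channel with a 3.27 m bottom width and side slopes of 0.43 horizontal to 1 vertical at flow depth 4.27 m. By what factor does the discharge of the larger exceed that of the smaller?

Channel A: For a circular section of diameter D = 1.86 m at depth y = 1.23 m, the central angle is θ = 2 arccos(1 − 2y/D) = 3.799 rad. Then A = (D²/8)(θ − sin θ) = 1.907 m² and P = Dθ/2 = 3.533 m. Hydraulic radius R = A/P = 1.907/3.533 = 0.5398 m. Q_A = (1/0.017)·1.907·0.5398^(2/3)·√0.0015 = 2.88 m³/s.
Channel B: With bottom width b = 3.27 m and side slope z = 0.43: A = (b + zy)y = (3.27 + 0.43×4.27)×4.27 = 21.8 m²; P = b + 2y√(1+z²) = 3.27 + 2×4.27×1.089 = 12.57 m. Hydraulic radius R = A/P = 21.8/12.57 = 1.735 m. Q_B = (1/0.017)·21.8·1.735^(2/3)·√0.0015 = 71.72 m³/s.
The larger discharge is 71.72 m³/s and the smaller is 2.88 m³/s; the ratio is 24.9.

24.9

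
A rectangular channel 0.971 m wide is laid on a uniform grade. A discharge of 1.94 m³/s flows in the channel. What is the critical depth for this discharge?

y_c = 0.741 m

For a rectangular channel, critical depth y_c = (q²/g)^(1/3) where q = Q/b = 1.94/0.971 = 1.998 m²/s.
So y_c = (1.998²/9.81)^(1/3) = 0.741 m.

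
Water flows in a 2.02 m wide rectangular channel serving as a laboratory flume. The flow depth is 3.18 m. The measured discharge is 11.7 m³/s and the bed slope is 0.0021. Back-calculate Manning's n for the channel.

Flow area A = b·y = 2.02 × 3.18 = 6.424 m². Wetted perimeter P = b + 2y = 2.02 + 2×3.18 = 8.38 m.
Hydraulic radius R = A/P = 6.424/8.38 = 0.7665 m.
Rearranging Manning's equation: n = (1/Q) A R^(2/3) S^(1/2) = (1/11.7) × 6.424 × 0.7665^(2/3) × √0.0021 = 0.0211.

n = 0.0211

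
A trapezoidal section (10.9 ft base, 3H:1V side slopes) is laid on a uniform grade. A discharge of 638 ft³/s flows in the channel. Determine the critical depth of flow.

y_c = 3.46 ft

At critical depth, Q² T / (g A³) = 1, i.e. A³/T = Q²/g = 638²/32.2 = 12640.
Try y = 3.79 ft: A³/T = 17870 — over.
Try y = 3.46 ft: A³/T = 12610 — close enough.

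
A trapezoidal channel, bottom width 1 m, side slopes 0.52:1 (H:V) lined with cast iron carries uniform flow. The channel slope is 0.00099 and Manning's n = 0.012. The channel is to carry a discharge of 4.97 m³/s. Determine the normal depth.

Manning's equation rearranged: A R^(2/3) = nQ / (1·√S) = 0.012 × 4.97 / (√0.00099) = 1.895.
Try y = 1.84 m: A R^(2/3) = 2.837 — over.
Try y = 1.49 m: A R^(2/3) = 1.895 — close enough.

y_n = 1.49 m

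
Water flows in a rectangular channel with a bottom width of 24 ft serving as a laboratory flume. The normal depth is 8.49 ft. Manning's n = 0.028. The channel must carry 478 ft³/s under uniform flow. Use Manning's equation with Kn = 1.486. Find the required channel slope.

S = 0.00023

Flow area A = b·y = 24 × 8.49 = 203.8 ft². Wetted perimeter P = b + 2y = 24 + 2×8.49 = 40.98 ft.
Hydraulic radius R = A/P = 203.8/40.98 = 4.972 ft.
From Manning's equation, S = [nQ / (1.486 A R^(2/3))]² = [0.028 × 478 / (1.486 × 203.8 × 4.972^(2/3))]² = 0.00023.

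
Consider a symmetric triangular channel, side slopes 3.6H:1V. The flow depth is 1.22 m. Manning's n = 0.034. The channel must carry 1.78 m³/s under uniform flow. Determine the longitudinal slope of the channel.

S = 0.000259

For a triangular section with side slope z = 3.6: A = zy² = 3.6×1.22² = 5.358 m²; P = 2y√(1+z²) = 2×1.22×3.736 = 9.117 m.
Hydraulic radius R = A/P = 5.358/9.117 = 0.5877 m.
From Manning's equation, S = [nQ / (1 A R^(2/3))]² = [0.034 × 1.78 / (1 × 5.358 × 0.5877^(2/3))]² = 0.000259.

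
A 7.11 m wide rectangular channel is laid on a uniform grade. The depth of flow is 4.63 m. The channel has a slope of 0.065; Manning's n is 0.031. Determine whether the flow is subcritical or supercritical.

supercritical

Flow area A = b·y = 7.11 × 4.63 = 32.92 m². Wetted perimeter P = b + 2y = 7.11 + 2×4.63 = 16.37 m.
Hydraulic radius R = A/P = 32.92/16.37 = 2.011 m.
V = (1/n) R^(2/3) √S = (1/0.031) × 2.011^(2/3) × √0.065 = 13.1 m/s. Hydraulic depth D_h = A/T = 32.92/7.11 = 4.63 m.
Froude number Fr = V/√(g·D_h) = 13.1/√(9.81×4.63) = 1.94, which is greater than 1, so the flow is supercritical.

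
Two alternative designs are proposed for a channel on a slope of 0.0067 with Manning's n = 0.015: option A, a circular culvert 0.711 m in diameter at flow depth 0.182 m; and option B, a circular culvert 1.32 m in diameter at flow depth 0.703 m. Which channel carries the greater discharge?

Channel A: For a circular section of diameter D = 0.711 m at depth y = 0.182 m, the central angle is θ = 2 arccos(1 − 2y/D) = 2.122 rad. Then A = (D²/8)(θ − sin θ) = 0.08025 m² and P = Dθ/2 = 0.7543 m. Hydraulic radius R = A/P = 0.08025/0.7543 = 0.1064 m. Q_A = (1/0.015)·0.08025·0.1064^(2/3)·√0.0067 = 0.09832 m³/s.
Channel B: For a circular section of diameter D = 1.32 m at depth y = 0.703 m, the central angle is θ = 2 arccos(1 − 2y/D) = 3.272 rad. Then A = (D²/8)(θ − sin θ) = 0.741 m² and P = Dθ/2 = 2.16 m. Hydraulic radius R = A/P = 0.741/2.16 = 0.3431 m. Q_B = (1/0.015)·0.741·0.3431^(2/3)·√0.0067 = 1.982 m³/s.
Q_A = 0.09832 m³/s vs Q_B = 1.982 m³/s, so channel B carries more.

channel B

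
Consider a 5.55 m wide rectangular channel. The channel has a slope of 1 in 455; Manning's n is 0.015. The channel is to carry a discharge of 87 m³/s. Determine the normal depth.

y_n = 3.69 m

Manning's equation rearranged: A R^(2/3) = nQ / (1·√S) = 0.015 × 87 / (√0.002198) = 27.84.
Try y = 2.9 m: A R^(2/3) = 20.32 — short.
Try y = 4.45 m: A R^(2/3) = 35.31 — over.
Try y = 3.69 m: A R^(2/3) = 27.83 — matches.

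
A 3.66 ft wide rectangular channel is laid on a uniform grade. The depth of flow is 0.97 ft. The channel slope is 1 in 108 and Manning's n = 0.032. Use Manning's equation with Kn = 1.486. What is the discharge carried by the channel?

Q = 11.7 ft³/s

Flow area A = b·y = 3.66 × 0.97 = 3.55 ft². Wetted perimeter P = b + 2y = 3.66 + 2×0.97 = 5.6 ft.
Hydraulic radius R = A/P = 3.55/5.6 = 0.634 ft.
Manning's equation: Q = (1.486/n) A R^(2/3) S^(1/2) = (1.486/0.032) × 3.55 × 0.634^(2/3) × 0.009259^(1/2) = 11.7 ft³/s.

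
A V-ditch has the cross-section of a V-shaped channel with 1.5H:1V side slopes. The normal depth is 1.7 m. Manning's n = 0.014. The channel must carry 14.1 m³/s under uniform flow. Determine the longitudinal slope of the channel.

S = 0.00329

For a triangular section with side slope z = 1.5: A = zy² = 1.5×1.7² = 4.335 m²; P = 2y√(1+z²) = 2×1.7×1.803 = 6.129 m.
Hydraulic radius R = A/P = 4.335/6.129 = 0.7072 m.
From Manning's equation, S = [nQ / (1 A R^(2/3))]² = [0.014 × 14.1 / (1 × 4.335 × 0.7072^(2/3))]² = 0.00329.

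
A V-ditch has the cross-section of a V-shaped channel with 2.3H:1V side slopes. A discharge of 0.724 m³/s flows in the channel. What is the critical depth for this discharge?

At critical depth, Q² T / (g A³) = 1, i.e. A³/T = Q²/g = 0.724²/9.81 = 0.05343.
Trying y = 0.331 m: A³/T = 0.01051 — too small.
Trying y = 0.548 m: A³/T = 0.1307 — too large.
Trying y = 0.458 m: A³/T = 0.0533 — ≈ 0.05343.

y_c = 0.458 m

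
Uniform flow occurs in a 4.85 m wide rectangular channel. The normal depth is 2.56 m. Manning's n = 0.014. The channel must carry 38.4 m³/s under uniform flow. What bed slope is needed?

Flow area A = b·y = 4.85 × 2.56 = 12.42 m². Wetted perimeter P = b + 2y = 4.85 + 2×2.56 = 9.97 m.
Hydraulic radius R = A/P = 12.42/9.97 = 1.245 m.
From Manning's equation, S = [nQ / (1 A R^(2/3))]² = [0.014 × 38.4 / (1 × 12.42 × 1.245^(2/3))]² = 0.0014.

S = 0.0014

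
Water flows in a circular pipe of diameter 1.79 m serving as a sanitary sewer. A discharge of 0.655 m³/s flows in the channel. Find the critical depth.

y_c = 0.387 m

At critical depth, Q² T / (g A³) = 1, i.e. A³/T = Q²/g = 0.655²/9.81 = 0.04373.
Try y = 0.493 m: A³/T = 0.112 — too large.
Try y = 0.341 m: A³/T = 0.02654 — too small.
Try y = 0.387 m: A³/T = 0.04357 — ≈ 0.04373.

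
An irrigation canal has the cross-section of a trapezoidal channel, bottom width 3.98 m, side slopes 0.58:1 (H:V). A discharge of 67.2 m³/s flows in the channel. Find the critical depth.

At critical depth, Q² T / (g A³) = 1, i.e. A³/T = Q²/g = 67.2²/9.81 = 460.3.
Try y = 2.3 m: A³/T = 274.6 — too small.
Try y = 2.9 m: A³/T = 602.8 — too large.
Try y = 2.68 m: A³/T = 460.3 — ≈ 460.3.

y_c = 2.68 m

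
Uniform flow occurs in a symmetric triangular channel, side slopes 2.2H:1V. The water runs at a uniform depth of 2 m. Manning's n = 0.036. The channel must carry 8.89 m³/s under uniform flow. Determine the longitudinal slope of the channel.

S = 0.0015

For a triangular section with side slope z = 2.2: A = zy² = 2.2×2² = 8.8 m²; P = 2y√(1+z²) = 2×2×2.417 = 9.666 m.
Hydraulic radius R = A/P = 8.8/9.666 = 0.9104 m.
From Manning's equation, S = [nQ / (1 A R^(2/3))]² = [0.036 × 8.89 / (1 × 8.8 × 0.9104^(2/3))]² = 0.0015.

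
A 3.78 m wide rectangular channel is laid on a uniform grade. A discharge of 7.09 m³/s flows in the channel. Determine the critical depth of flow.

For a rectangular channel, critical depth y_c = (q²/g)^(1/3) where q = Q/b = 7.09/3.78 = 1.876 m²/s.
So y_c = (1.876²/9.81)^(1/3) = 0.71 m.

y_c = 0.71 m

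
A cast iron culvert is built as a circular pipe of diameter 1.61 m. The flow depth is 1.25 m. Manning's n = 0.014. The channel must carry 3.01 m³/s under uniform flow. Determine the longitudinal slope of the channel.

For a circular section of diameter D = 1.61 m at depth y = 1.25 m, the central angle is θ = 2 arccos(1 − 2y/D) = 4.313 rad. Then A = (D²/8)(θ − sin θ) = 1.696 m² and P = Dθ/2 = 3.472 m.
Hydraulic radius R = A/P = 1.696/3.472 = 0.4885 m.
From Manning's equation, S = [nQ / (1 A R^(2/3))]² = [0.014 × 3.01 / (1 × 1.696 × 0.4885^(2/3))]² = 0.0016.

S = 0.0016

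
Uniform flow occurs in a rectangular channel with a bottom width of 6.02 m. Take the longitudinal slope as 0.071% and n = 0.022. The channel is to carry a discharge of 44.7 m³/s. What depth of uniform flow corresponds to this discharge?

Manning's equation rearranged: A R^(2/3) = nQ / (1·√S) = 0.022 × 44.7 / (√0.00071) = 36.91.
At y = 2.94 m: A R^(2/3) = 23.06 — low.
At y = 4.21 m: A R^(2/3) = 36.88 — close enough.

y_n = 4.21 m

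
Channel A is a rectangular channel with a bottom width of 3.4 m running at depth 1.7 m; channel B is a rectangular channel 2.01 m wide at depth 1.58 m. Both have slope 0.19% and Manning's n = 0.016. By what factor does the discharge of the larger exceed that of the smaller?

Channel A: Flow area A = b·y = 3.4 × 1.7 = 5.78 m². Wetted perimeter P = b + 2y = 3.4 + 2×1.7 = 6.8 m. Hydraulic radius R = A/P = 5.78/6.8 = 0.85 m. Q_A = (1/0.016)·5.78·0.85^(2/3)·√0.0019 = 14.13 m³/s.
Channel B: Flow area A = b·y = 2.01 × 1.58 = 3.176 m². Wetted perimeter P = b + 2y = 2.01 + 2×1.58 = 5.17 m. Hydraulic radius R = A/P = 3.176/5.17 = 0.6143 m. Q_B = (1/0.016)·3.176·0.6143^(2/3)·√0.0019 = 6.252 m³/s.
The larger discharge is 14.13 m³/s and the smaller is 6.252 m³/s; the ratio is 2.26.

2.26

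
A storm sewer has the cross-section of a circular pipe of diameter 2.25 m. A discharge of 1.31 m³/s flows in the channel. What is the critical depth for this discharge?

y_c = 0.518 m

At critical depth, Q² T / (g A³) = 1, i.e. A³/T = Q²/g = 1.31²/9.81 = 0.1749.
Trying y = 0.407 m: A³/T = 0.06798 — low.
Trying y = 0.518 m: A³/T = 0.1748 — ≈ 0.1749.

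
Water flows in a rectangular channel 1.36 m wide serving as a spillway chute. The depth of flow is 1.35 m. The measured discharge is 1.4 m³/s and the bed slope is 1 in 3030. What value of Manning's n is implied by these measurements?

n = 0.014

Flow area A = b·y = 1.36 × 1.35 = 1.836 m². Wetted perimeter P = b + 2y = 1.36 + 2×1.35 = 4.06 m.
Hydraulic radius R = A/P = 1.836/4.06 = 0.4522 m.
Rearranging Manning's equation: n = (1/Q) A R^(2/3) S^(1/2) = (1/1.4) × 1.836 × 0.4522^(2/3) × √0.00033 = 0.014.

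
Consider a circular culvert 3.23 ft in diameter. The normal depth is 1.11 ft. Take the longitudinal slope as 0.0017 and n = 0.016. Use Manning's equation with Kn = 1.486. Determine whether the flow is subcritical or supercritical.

subcritical

For a circular section of diameter D = 3.23 ft at depth y = 1.11 ft, the central angle is θ = 2 arccos(1 − 2y/D) = 2.506 rad. Then A = (D²/8)(θ − sin θ) = 2.493 ft² and P = Dθ/2 = 4.046 ft.
Hydraulic radius R = A/P = 2.493/4.046 = 0.6161 ft.
V = (1.486/n) R^(2/3) √S = (1.486/0.016) × 0.6161^(2/3) × √0.0017 = 2.772 ft/s. Hydraulic depth D_h = A/T = 2.493/3.068 = 0.8125 ft.
Froude number Fr = V/√(g·D_h) = 2.772/√(32.2×0.8125) = 0.542, which is less than 1, so the flow is subcritical.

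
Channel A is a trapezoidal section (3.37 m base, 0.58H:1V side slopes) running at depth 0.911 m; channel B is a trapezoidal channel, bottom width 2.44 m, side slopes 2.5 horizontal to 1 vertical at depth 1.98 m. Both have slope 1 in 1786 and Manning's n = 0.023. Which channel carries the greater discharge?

channel B

Channel A: With bottom width b = 3.37 m and side slope z = 0.58: A = (b + zy)y = (3.37 + 0.58×0.911)×0.911 = 3.551 m²; P = b + 2y√(1+z²) = 3.37 + 2×0.911×1.156 = 5.476 m. Hydraulic radius R = A/P = 3.551/5.476 = 0.6485 m. Q_A = (1/0.023)·3.551·0.6485^(2/3)·√0.0005599 = 2.737 m³/s.
Channel B: With bottom width b = 2.44 m and side slope z = 2.5: A = (b + zy)y = (2.44 + 2.5×1.98)×1.98 = 14.63 m²; P = b + 2y√(1+z²) = 2.44 + 2×1.98×2.693 = 13.1 m. Hydraulic radius R = A/P = 14.63/13.1 = 1.117 m. Q_B = (1/0.023)·14.63·1.117^(2/3)·√0.0005599 = 16.2 m³/s.
Q_A = 2.737 m³/s vs Q_B = 16.2 m³/s, so channel B carries more.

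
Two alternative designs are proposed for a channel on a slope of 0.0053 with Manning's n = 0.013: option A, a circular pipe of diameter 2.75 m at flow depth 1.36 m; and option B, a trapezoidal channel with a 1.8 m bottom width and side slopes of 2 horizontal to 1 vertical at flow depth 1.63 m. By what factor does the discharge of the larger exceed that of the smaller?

Channel A: For a circular section of diameter D = 2.75 m at depth y = 1.36 m, the central angle is θ = 2 arccos(1 − 2y/D) = 3.12 rad. Then A = (D²/8)(θ − sin θ) = 2.929 m² and P = Dθ/2 = 4.29 m. Hydraulic radius R = A/P = 2.929/4.29 = 0.6827 m. Q_A = (1/0.013)·2.929·0.6827^(2/3)·√0.0053 = 12.72 m³/s.
Channel B: With bottom width b = 1.8 m and side slope z = 2: A = (b + zy)y = (1.8 + 2×1.63)×1.63 = 8.248 m²; P = b + 2y√(1+z²) = 1.8 + 2×1.63×2.236 = 9.09 m. Hydraulic radius R = A/P = 8.248/9.09 = 0.9074 m. Q_B = (1/0.013)·8.248·0.9074^(2/3)·√0.0053 = 43.29 m³/s.
The larger discharge is 43.29 m³/s and the smaller is 12.72 m³/s; the ratio is 3.4.

3.4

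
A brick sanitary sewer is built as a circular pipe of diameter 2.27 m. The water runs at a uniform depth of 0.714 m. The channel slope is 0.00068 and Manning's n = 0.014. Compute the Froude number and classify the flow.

For a circular section of diameter D = 2.27 m at depth y = 0.714 m, the central angle is θ = 2 arccos(1 − 2y/D) = 2.382 rad. Then A = (D²/8)(θ − sin θ) = 1.09 m² and P = Dθ/2 = 2.703 m.
Hydraulic radius R = A/P = 1.09/2.703 = 0.4033 m.
V = (1/n) R^(2/3) √S = (1/0.014) × 0.4033^(2/3) × √0.00068 = 1.017 m/s. Hydraulic depth D_h = A/T = 1.09/2.108 = 0.5172 m.
Froude number Fr = V/√(g·D_h) = 1.017/√(9.81×0.5172) = 0.451, which is less than 1, so the flow is subcritical.

subcritical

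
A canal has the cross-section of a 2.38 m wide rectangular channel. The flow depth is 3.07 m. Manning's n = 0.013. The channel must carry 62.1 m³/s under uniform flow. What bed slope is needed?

S = 0.015

Flow area A = b·y = 2.38 × 3.07 = 7.307 m². Wetted perimeter P = b + 2y = 2.38 + 2×3.07 = 8.52 m.
Hydraulic radius R = A/P = 7.307/8.52 = 0.8576 m.
From Manning's equation, S = [nQ / (1 A R^(2/3))]² = [0.013 × 62.1 / (1 × 7.307 × 0.8576^(2/3))]² = 0.015.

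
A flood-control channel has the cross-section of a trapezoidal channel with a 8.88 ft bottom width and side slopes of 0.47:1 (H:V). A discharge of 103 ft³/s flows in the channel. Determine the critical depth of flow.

At critical depth, Q² T / (g A³) = 1, i.e. A³/T = Q²/g = 103²/32.2 = 329.5.
Trying y = 1.1 ft: A³/T = 111.4 — short.
Trying y = 1.85 ft: A³/T = 552.6 — over.
Trying y = 1.57 ft: A³/T = 332.5 — close enough.

y_c = 1.57 ft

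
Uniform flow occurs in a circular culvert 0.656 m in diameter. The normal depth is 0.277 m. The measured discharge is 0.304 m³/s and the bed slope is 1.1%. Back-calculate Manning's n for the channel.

For a circular section of diameter D = 0.656 m at depth y = 0.277 m, the central angle is θ = 2 arccos(1 − 2y/D) = 2.829 rad. Then A = (D²/8)(θ − sin θ) = 0.1357 m² and P = Dθ/2 = 0.928 m.
Hydraulic radius R = A/P = 0.1357/0.928 = 0.1462 m.
Rearranging Manning's equation: n = (1/Q) A R^(2/3) S^(1/2) = (1/0.304) × 0.1357 × 0.1462^(2/3) × √0.011 = 0.013.

n = 0.013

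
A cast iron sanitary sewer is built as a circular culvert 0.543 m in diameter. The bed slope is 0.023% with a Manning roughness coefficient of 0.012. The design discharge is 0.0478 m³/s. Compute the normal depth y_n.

Manning's equation rearranged: A R^(2/3) = nQ / (1·√S) = 0.012 × 0.0478 / (√0.00023) = 0.03782.
Trying y = 0.381 m: A R^(2/3) = 0.05137 — too large.
Trying y = 0.246 m: A R^(2/3) = 0.02578 — too small.
Trying y = 0.309 m: A R^(2/3) = 0.03784 — matches.

y_n = 0.309 m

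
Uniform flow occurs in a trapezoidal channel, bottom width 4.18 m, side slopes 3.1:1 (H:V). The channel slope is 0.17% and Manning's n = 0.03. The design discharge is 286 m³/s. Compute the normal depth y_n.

y_n = 5.2 m

Manning's equation rearranged: A R^(2/3) = nQ / (1·√S) = 0.03 × 286 / (√0.0017) = 208.1.
At y = 6.32 m: A R^(2/3) = 333.9 — too large.
At y = 3.7 m: A R^(2/3) = 93.36 — too small.
At y = 5.2 m: A R^(2/3) = 208.4 — close enough.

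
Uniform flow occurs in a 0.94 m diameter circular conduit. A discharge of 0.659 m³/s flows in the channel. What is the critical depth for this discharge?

At critical depth, Q² T / (g A³) = 1, i.e. A³/T = Q²/g = 0.659²/9.81 = 0.04427.
At y = 0.336 m: A³/T = 0.01227 — short.
At y = 0.584 m: A³/T = 0.102 — over.
At y = 0.47 m: A³/T = 0.04444 — matches.

y_c = 0.47 m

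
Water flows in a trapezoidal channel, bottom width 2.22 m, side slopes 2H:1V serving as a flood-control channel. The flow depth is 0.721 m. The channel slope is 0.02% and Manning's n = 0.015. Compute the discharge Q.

Q = 1.54 m³/s

With bottom width b = 2.22 m and side slope z = 2: A = (b + zy)y = (2.22 + 2×0.721)×0.721 = 2.64 m²; P = b + 2y√(1+z²) = 2.22 + 2×0.721×2.236 = 5.444 m.
Hydraulic radius R = A/P = 2.64/5.444 = 0.485 m.
Manning's equation: Q = (1/n) A R^(2/3) S^(1/2) = (1/0.015) × 2.64 × 0.485^(2/3) × 0.0002^(1/2) = 1.54 m³/s.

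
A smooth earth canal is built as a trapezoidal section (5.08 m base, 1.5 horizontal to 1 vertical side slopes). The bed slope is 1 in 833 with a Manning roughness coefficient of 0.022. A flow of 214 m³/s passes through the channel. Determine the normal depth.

Manning's equation rearranged: A R^(2/3) = nQ / (1·√S) = 0.022 × 214 / (√0.0012) = 135.9.
At y = 6.03 m: A R^(2/3) = 184 — high.
At y = 4.55 m: A R^(2/3) = 100.3 — low.
At y = 5.24 m: A R^(2/3) = 135.6 — ≈ 135.9.

y_n = 5.24 m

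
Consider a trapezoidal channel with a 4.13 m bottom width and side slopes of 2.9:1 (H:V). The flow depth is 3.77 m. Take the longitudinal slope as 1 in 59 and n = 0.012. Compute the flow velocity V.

With bottom width b = 4.13 m and side slope z = 2.9: A = (b + zy)y = (4.13 + 2.9×3.77)×3.77 = 56.79 m²; P = b + 2y√(1+z²) = 4.13 + 2×3.77×3.068 = 27.26 m.
Hydraulic radius R = A/P = 56.79/27.26 = 2.083 m.
From Manning's equation, V = (1/n) R^(2/3) S^(1/2) = (1/0.012) × 2.083^(2/3) × 0.01695^(1/2) = 17.7 m/s.

V = 17.7 m/s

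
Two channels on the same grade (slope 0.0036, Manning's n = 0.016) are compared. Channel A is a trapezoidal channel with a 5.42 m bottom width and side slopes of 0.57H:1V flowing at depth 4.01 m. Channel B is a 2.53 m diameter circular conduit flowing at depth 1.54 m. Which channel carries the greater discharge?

channel A

Channel A: With bottom width b = 5.42 m and side slope z = 0.57: A = (b + zy)y = (5.42 + 0.57×4.01)×4.01 = 30.9 m²; P = b + 2y√(1+z²) = 5.42 + 2×4.01×1.151 = 14.65 m. Hydraulic radius R = A/P = 30.9/14.65 = 2.109 m. Q_A = (1/0.016)·30.9·2.109^(2/3)·√0.0036 = 190.6 m³/s.
Channel B: For a circular section of diameter D = 2.53 m at depth y = 1.54 m, the central angle is θ = 2 arccos(1 − 2y/D) = 3.58 rad. Then A = (D²/8)(θ − sin θ) = 3.204 m² and P = Dθ/2 = 4.529 m. Hydraulic radius R = A/P = 3.204/4.529 = 0.7075 m. Q_B = (1/0.016)·3.204·0.7075^(2/3)·√0.0036 = 9.539 m³/s.
Q_A = 190.6 m³/s vs Q_B = 9.539 m³/s, so channel A carries more.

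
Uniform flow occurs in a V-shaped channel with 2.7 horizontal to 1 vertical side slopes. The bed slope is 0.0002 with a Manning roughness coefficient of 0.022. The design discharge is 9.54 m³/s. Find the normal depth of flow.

y_n = 2.29 m

Manning's equation rearranged: A R^(2/3) = nQ / (1·√S) = 0.022 × 9.54 / (√0.0002) = 14.84.
Trying y = 1.82 m: A R^(2/3) = 8.046 — low.
Trying y = 2.58 m: A R^(2/3) = 20.4 — high.
Trying y = 2.29 m: A R^(2/3) = 14.85 — close enough.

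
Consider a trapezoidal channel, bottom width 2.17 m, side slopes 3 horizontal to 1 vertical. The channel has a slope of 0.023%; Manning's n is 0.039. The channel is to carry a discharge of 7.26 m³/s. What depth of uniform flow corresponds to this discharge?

Manning's equation rearranged: A R^(2/3) = nQ / (1·√S) = 0.039 × 7.26 / (√0.00023) = 18.67.
Trying y = 1.64 m: A R^(2/3) = 11.06 — too small.
Trying y = 2.41 m: A R^(2/3) = 27 — too large.
Trying y = 2.06 m: A R^(2/3) = 18.68 — matches.

y_n = 2.06 m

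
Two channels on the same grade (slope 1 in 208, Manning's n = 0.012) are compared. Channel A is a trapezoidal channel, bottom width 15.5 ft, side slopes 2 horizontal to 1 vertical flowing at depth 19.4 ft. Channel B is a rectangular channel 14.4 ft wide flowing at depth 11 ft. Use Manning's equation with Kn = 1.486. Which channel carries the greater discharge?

Channel A: With bottom width b = 15.5 ft and side slope z = 2: A = (b + zy)y = (15.5 + 2×19.4)×19.4 = 1053 ft²; P = b + 2y√(1+z²) = 15.5 + 2×19.4×2.236 = 102.3 ft. Hydraulic radius R = A/P = 1053/102.3 = 10.3 ft. Q_A = (1.486/0.012)·1053·10.3^(2/3)·√0.004808 = 42820 ft³/s.
Channel B: Flow area A = b·y = 14.4 × 11 = 158.4 ft². Wetted perimeter P = b + 2y = 14.4 + 2×11 = 36.4 ft. Hydraulic radius R = A/P = 158.4/36.4 = 4.352 ft. Q_B = (1.486/0.012)·158.4·4.352^(2/3)·√0.004808 = 3625 ft³/s.
Q_A = 42820 ft³/s vs Q_B = 3625 ft³/s, so channel A carries more.

channel A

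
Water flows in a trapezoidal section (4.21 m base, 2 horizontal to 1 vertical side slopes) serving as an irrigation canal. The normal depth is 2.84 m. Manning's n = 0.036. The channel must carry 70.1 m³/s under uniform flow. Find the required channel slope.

S = 0.0041

With bottom width b = 4.21 m and side slope z = 2: A = (b + zy)y = (4.21 + 2×2.84)×2.84 = 28.09 m²; P = b + 2y√(1+z²) = 4.21 + 2×2.84×2.236 = 16.91 m.
Hydraulic radius R = A/P = 28.09/16.91 = 1.661 m.
From Manning's equation, S = [nQ / (1 A R^(2/3))]² = [0.036 × 70.1 / (1 × 28.09 × 1.661^(2/3))]² = 0.0041.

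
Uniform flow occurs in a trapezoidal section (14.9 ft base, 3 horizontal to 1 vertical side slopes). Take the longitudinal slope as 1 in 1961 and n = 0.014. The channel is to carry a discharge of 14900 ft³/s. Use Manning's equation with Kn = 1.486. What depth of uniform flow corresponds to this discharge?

y_n = 18.8 ft

Manning's equation rearranged: A R^(2/3) = nQ / (1.486·√S) = 0.014 × 14900 / (1.486 × √0.0005099) = 6216.
Try y = 14.3 ft: A R^(2/3) = 3264 — too small.
Try y = 23.3 ft: A R^(2/3) = 10460 — too large.
Try y = 18.8 ft: A R^(2/3) = 6229 — close enough.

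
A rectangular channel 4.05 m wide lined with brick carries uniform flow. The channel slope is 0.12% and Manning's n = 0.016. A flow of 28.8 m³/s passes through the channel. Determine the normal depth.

Manning's equation rearranged: A R^(2/3) = nQ / (1·√S) = 0.016 × 28.8 / (√0.0012) = 13.3.
At y = 3.55 m: A R^(2/3) = 17.03 — high.
At y = 2.41 m: A R^(2/3) = 10.4 — low.
At y = 2.92 m: A R^(2/3) = 13.32 — matches.

y_n = 2.92 m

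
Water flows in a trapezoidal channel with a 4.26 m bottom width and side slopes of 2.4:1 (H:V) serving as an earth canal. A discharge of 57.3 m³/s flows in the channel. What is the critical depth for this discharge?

y_c = 1.88 m

At critical depth, Q² T / (g A³) = 1, i.e. A³/T = Q²/g = 57.3²/9.81 = 334.7.
Trying y = 2.31 m: A³/T = 756.8 — high.
Trying y = 1.88 m: A³/T = 337.6 — close enough.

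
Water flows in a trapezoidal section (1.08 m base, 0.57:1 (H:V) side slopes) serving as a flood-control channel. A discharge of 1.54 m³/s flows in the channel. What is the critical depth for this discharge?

At critical depth, Q² T / (g A³) = 1, i.e. A³/T = Q²/g = 1.54²/9.81 = 0.2418.
Trying y = 0.459 m: A³/T = 0.1457 — short.
Trying y = 0.591 m: A³/T = 0.3348 — over.
Trying y = 0.536 m: A³/T = 0.2422 — ≈ 0.2418.

y_c = 0.536 m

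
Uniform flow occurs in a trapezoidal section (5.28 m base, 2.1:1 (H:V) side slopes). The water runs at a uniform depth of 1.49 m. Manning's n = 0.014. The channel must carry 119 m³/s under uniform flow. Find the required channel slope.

S = 0.0171

With bottom width b = 5.28 m and side slope z = 2.1: A = (b + zy)y = (5.28 + 2.1×1.49)×1.49 = 12.53 m²; P = b + 2y√(1+z²) = 5.28 + 2×1.49×2.326 = 12.21 m.
Hydraulic radius R = A/P = 12.53/12.21 = 1.026 m.
From Manning's equation, S = [nQ / (1 A R^(2/3))]² = [0.014 × 119 / (1 × 12.53 × 1.026^(2/3))]² = 0.0171.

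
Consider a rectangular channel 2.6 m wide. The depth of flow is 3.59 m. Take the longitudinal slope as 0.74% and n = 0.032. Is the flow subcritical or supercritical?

Flow area A = b·y = 2.6 × 3.59 = 9.334 m². Wetted perimeter P = b + 2y = 2.6 + 2×3.59 = 9.78 m.
Hydraulic radius R = A/P = 9.334/9.78 = 0.9544 m.
V = (1/n) R^(2/3) √S = (1/0.032) × 0.9544^(2/3) × √0.0074 = 2.606 m/s. Hydraulic depth D_h = A/T = 9.334/2.6 = 3.59 m.
Froude number Fr = V/√(g·D_h) = 2.606/√(9.81×3.59) = 0.439, which is less than 1, so the flow is subcritical.

subcritical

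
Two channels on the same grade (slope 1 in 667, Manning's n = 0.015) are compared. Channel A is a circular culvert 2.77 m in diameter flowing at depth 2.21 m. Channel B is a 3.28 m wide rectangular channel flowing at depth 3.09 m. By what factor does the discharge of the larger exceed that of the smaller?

Channel A: For a circular section of diameter D = 2.77 m at depth y = 2.21 m, the central angle is θ = 2 arccos(1 − 2y/D) = 4.418 rad. Then A = (D²/8)(θ − sin θ) = 5.155 m² and P = Dθ/2 = 6.119 m. Hydraulic radius R = A/P = 5.155/6.119 = 0.8425 m. Q_A = (1/0.015)·5.155·0.8425^(2/3)·√0.001499 = 11.87 m³/s.
Channel B: Flow area A = b·y = 3.28 × 3.09 = 10.14 m². Wetted perimeter P = b + 2y = 3.28 + 2×3.09 = 9.46 m. Hydraulic radius R = A/P = 10.14/9.46 = 1.071 m. Q_B = (1/0.015)·10.14·1.071^(2/3)·√0.001499 = 27.39 m³/s.
The larger discharge is 27.39 m³/s and the smaller is 11.87 m³/s; the ratio is 2.31.

2.31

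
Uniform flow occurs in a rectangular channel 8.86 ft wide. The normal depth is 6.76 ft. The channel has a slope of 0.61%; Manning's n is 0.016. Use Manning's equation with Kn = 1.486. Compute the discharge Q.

Q = 837 ft³/s

Flow area A = b·y = 8.86 × 6.76 = 59.89 ft². Wetted perimeter P = b + 2y = 8.86 + 2×6.76 = 22.38 ft.
Hydraulic radius R = A/P = 59.89/22.38 = 2.676 ft.
Manning's equation: Q = (1.486/n) A R^(2/3) S^(1/2) = (1.486/0.016) × 59.89 × 2.676^(2/3) × 0.0061^(1/2) = 837 ft³/s.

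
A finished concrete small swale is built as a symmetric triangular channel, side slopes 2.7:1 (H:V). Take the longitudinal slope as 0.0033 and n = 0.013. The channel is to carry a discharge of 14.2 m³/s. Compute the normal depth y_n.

y_n = 1.29 m

Manning's equation rearranged: A R^(2/3) = nQ / (1·√S) = 0.013 × 14.2 / (√0.0033) = 3.213.
Try y = 0.97 m: A R^(2/3) = 1.502 — too small.
Try y = 1.58 m: A R^(2/3) = 5.518 — too large.
Try y = 1.29 m: A R^(2/3) = 3.213 — ≈ 3.213.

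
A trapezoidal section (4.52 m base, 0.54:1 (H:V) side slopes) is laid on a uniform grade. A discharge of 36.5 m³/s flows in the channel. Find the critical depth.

At critical depth, Q² T / (g A³) = 1, i.e. A³/T = Q²/g = 36.5²/9.81 = 135.8.
At y = 1.96 m: A³/T = 196.9 — over.
At y = 1.75 m: A³/T = 136.5 — close enough.

y_c = 1.75 m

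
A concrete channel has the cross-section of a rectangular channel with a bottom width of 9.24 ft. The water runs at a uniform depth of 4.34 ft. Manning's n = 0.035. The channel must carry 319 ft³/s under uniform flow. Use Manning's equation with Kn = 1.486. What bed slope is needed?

Flow area A = b·y = 9.24 × 4.34 = 40.1 ft². Wetted perimeter P = b + 2y = 9.24 + 2×4.34 = 17.92 ft.
Hydraulic radius R = A/P = 40.1/17.92 = 2.238 ft.
From Manning's equation, S = [nQ / (1.486 A R^(2/3))]² = [0.035 × 319 / (1.486 × 40.1 × 2.238^(2/3))]² = 0.012.

S = 0.012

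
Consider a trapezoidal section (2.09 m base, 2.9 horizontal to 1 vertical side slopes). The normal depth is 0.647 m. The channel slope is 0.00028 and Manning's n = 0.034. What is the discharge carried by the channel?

Q = 0.712 m³/s

With bottom width b = 2.09 m and side slope z = 2.9: A = (b + zy)y = (2.09 + 2.9×0.647)×0.647 = 2.566 m²; P = b + 2y√(1+z²) = 2.09 + 2×0.647×3.068 = 6.059 m.
Hydraulic radius R = A/P = 2.566/6.059 = 0.4235 m.
Manning's equation: Q = (1/n) A R^(2/3) S^(1/2) = (1/0.034) × 2.566 × 0.4235^(2/3) × 0.00028^(1/2) = 0.712 m³/s.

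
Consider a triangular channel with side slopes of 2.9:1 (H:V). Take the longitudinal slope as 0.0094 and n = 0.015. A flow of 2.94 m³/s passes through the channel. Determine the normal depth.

Manning's equation rearranged: A R^(2/3) = nQ / (1·√S) = 0.015 × 2.94 / (√0.0094) = 0.4549.
At y = 0.483 m: A R^(2/3) = 0.2527 — short.
At y = 0.703 m: A R^(2/3) = 0.6876 — over.
At y = 0.602 m: A R^(2/3) = 0.4547 — close enough.

y_n = 0.602 m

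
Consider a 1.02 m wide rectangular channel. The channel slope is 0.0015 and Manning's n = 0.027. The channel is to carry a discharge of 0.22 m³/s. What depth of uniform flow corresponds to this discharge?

y_n = 0.405 m

Manning's equation rearranged: A R^(2/3) = nQ / (1·√S) = 0.027 × 0.22 / (√0.0015) = 0.1534.
At y = 0.495 m: A R^(2/3) = 0.201 — over.
At y = 0.405 m: A R^(2/3) = 0.1532 — matches.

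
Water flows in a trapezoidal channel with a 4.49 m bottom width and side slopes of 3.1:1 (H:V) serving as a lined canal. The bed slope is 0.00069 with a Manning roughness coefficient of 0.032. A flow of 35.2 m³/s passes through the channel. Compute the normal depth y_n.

Manning's equation rearranged: A R^(2/3) = nQ / (1·√S) = 0.032 × 35.2 / (√0.00069) = 42.88.
Try y = 2.94 m: A R^(2/3) = 56.78 — over.
Try y = 2.59 m: A R^(2/3) = 42.82 — close enough.

y_n = 2.59 m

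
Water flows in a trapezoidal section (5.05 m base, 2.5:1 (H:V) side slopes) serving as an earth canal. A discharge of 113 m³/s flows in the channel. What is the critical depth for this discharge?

y_c = 2.51 m

At critical depth, Q² T / (g A³) = 1, i.e. A³/T = Q²/g = 113²/9.81 = 1302.
At y = 2.71 m: A³/T = 1769 — high.
At y = 1.79 m: A³/T = 354 — low.
At y = 2.51 m: A³/T = 1305 — close enough.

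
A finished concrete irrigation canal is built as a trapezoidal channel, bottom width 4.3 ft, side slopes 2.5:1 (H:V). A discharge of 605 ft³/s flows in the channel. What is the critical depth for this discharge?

y_c = 4.38 ft

At critical depth, Q² T / (g A³) = 1, i.e. A³/T = Q²/g = 605²/32.2 = 11370.
At y = 3.68 ft: A³/T = 5402 — low.
At y = 4.38 ft: A³/T = 11370 — matches.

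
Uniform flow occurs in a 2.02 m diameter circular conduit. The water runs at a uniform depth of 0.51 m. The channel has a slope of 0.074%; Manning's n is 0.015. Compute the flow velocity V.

V = 0.81 m/s

For a circular section of diameter D = 2.02 m at depth y = 0.51 m, the central angle is θ = 2 arccos(1 − 2y/D) = 2.106 rad. Then A = (D²/8)(θ − sin θ) = 0.6353 m² and P = Dθ/2 = 2.127 m.
Hydraulic radius R = A/P = 0.6353/2.127 = 0.2987 m.
From Manning's equation, V = (1/n) R^(2/3) S^(1/2) = (1/0.015) × 0.2987^(2/3) × 0.00074^(1/2) = 0.81 m/s.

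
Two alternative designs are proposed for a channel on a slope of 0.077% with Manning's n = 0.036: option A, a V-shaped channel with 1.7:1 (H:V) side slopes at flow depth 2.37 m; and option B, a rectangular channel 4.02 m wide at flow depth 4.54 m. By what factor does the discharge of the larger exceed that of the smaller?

2.35

Channel A: For a triangular section with side slope z = 1.7: A = zy² = 1.7×2.37² = 9.549 m²; P = 2y√(1+z²) = 2×2.37×1.972 = 9.349 m. Hydraulic radius R = A/P = 9.549/9.349 = 1.021 m. Q_A = (1/0.036)·9.549·1.021^(2/3)·√0.00077 = 7.465 m³/s.
Channel B: Flow area A = b·y = 4.02 × 4.54 = 18.25 m². Wetted perimeter P = b + 2y = 4.02 + 2×4.54 = 13.1 m. Hydraulic radius R = A/P = 18.25/13.1 = 1.393 m. Q_B = (1/0.036)·18.25·1.393^(2/3)·√0.00077 = 17.55 m³/s.
The larger discharge is 17.55 m³/s and the smaller is 7.465 m³/s; the ratio is 2.35.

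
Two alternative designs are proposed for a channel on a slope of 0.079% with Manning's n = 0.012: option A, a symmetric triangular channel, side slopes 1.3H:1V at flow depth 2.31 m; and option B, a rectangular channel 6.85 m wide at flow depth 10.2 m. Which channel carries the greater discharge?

Channel A: For a triangular section with side slope z = 1.3: A = zy² = 1.3×2.31² = 6.937 m²; P = 2y√(1+z²) = 2×2.31×1.64 = 7.577 m. Hydraulic radius R = A/P = 6.937/7.577 = 0.9155 m. Q_A = (1/0.012)·6.937·0.9155^(2/3)·√0.00079 = 15.32 m³/s.
Channel B: Flow area A = b·y = 6.85 × 10.2 = 69.87 m². Wetted perimeter P = b + 2y = 6.85 + 2×10.2 = 27.25 m. Hydraulic radius R = A/P = 69.87/27.25 = 2.564 m. Q_B = (1/0.012)·69.87·2.564^(2/3)·√0.00079 = 306.6 m³/s.
Q_A = 15.32 m³/s vs Q_B = 306.6 m³/s, so channel B carries more.

channel B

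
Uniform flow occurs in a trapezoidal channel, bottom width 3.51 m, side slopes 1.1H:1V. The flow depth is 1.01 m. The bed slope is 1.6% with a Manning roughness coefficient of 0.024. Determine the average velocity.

With bottom width b = 3.51 m and side slope z = 1.1: A = (b + zy)y = (3.51 + 1.1×1.01)×1.01 = 4.667 m²; P = b + 2y√(1+z²) = 3.51 + 2×1.01×1.487 = 6.513 m.
Hydraulic radius R = A/P = 4.667/6.513 = 0.7166 m.
From Manning's equation, V = (1/n) R^(2/3) S^(1/2) = (1/0.024) × 0.7166^(2/3) × 0.016^(1/2) = 4.22 m/s.

V = 4.22 m/s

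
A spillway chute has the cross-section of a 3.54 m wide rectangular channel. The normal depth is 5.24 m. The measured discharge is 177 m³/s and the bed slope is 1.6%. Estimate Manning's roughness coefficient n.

n = 0.016

Flow area A = b·y = 3.54 × 5.24 = 18.55 m². Wetted perimeter P = b + 2y = 3.54 + 2×5.24 = 14.02 m.
Hydraulic radius R = A/P = 18.55/14.02 = 1.323 m.
Rearranging Manning's equation: n = (1/Q) A R^(2/3) S^(1/2) = (1/177) × 18.55 × 1.323^(2/3) × √0.016 = 0.016.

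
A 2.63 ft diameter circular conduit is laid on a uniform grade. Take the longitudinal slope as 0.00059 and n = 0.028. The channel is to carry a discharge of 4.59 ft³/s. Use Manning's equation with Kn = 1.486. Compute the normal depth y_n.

y_n = 1.89 ft

Manning's equation rearranged: A R^(2/3) = nQ / (1.486·√S) = 0.028 × 4.59 / (1.486 × √0.00059) = 3.561.
At y = 1.43 ft: A R^(2/3) = 2.361 — too small.
At y = 2.35 ft: A R^(2/3) = 4.364 — too large.
At y = 1.89 ft: A R^(2/3) = 3.557 — matches.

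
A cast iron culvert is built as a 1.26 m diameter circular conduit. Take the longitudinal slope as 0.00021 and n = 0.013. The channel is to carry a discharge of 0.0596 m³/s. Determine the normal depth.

y_n = 0.259 m

Manning's equation rearranged: A R^(2/3) = nQ / (1·√S) = 0.013 × 0.0596 / (√0.00021) = 0.05347.
Try y = 0.212 m: A R^(2/3) = 0.03554 — too small.
Try y = 0.313 m: A R^(2/3) = 0.07808 — too large.
Try y = 0.259 m: A R^(2/3) = 0.05343 — close enough.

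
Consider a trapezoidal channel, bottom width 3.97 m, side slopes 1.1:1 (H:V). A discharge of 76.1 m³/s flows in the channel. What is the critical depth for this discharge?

At critical depth, Q² T / (g A³) = 1, i.e. A³/T = Q²/g = 76.1²/9.81 = 590.3.
Trying y = 2.98 m: A³/T = 957.3 — high.
Trying y = 2.23 m: A³/T = 331.1 — low.
Trying y = 2.62 m: A³/T = 594.4 — ≈ 590.3.

y_c = 2.62 m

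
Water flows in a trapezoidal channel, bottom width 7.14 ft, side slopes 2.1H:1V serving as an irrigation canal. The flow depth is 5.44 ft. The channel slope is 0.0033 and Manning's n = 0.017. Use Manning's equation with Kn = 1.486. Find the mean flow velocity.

With bottom width b = 7.14 ft and side slope z = 2.1: A = (b + zy)y = (7.14 + 2.1×5.44)×5.44 = 101 ft²; P = b + 2y√(1+z²) = 7.14 + 2×5.44×2.326 = 32.45 ft.
Hydraulic radius R = A/P = 101/32.45 = 3.112 ft.
From Manning's equation, V = (1.486/n) R^(2/3) S^(1/2) = (1.486/0.017) × 3.112^(2/3) × 0.0033^(1/2) = 10.7 ft/s.

V = 10.7 ft/s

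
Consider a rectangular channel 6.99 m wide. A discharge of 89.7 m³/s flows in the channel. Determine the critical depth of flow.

For a rectangular channel, critical depth y_c = (q²/g)^(1/3) where q = Q/b = 89.7/6.99 = 12.83 m²/s.
So y_c = (12.83²/9.81)^(1/3) = 2.56 m.

y_c = 2.56 m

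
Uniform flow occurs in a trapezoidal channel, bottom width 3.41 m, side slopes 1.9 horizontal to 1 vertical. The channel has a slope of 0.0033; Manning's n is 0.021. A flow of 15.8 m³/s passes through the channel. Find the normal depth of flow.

y_n = 1.19 m

Manning's equation rearranged: A R^(2/3) = nQ / (1·√S) = 0.021 × 15.8 / (√0.0033) = 5.776.
At y = 1.03 m: A R^(2/3) = 4.382 — short.
At y = 1.19 m: A R^(2/3) = 5.777 — close enough.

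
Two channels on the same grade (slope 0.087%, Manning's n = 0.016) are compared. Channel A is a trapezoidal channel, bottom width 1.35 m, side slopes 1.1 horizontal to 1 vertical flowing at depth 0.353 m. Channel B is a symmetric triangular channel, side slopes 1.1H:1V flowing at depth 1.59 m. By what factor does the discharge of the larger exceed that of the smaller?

Channel A: With bottom width b = 1.35 m and side slope z = 1.1: A = (b + zy)y = (1.35 + 1.1×0.353)×0.353 = 0.6136 m²; P = b + 2y√(1+z²) = 1.35 + 2×0.353×1.487 = 2.4 m. Hydraulic radius R = A/P = 0.6136/2.4 = 0.2557 m. Q_A = (1/0.016)·0.6136·0.2557^(2/3)·√0.00087 = 0.4557 m³/s.
Channel B: For a triangular section with side slope z = 1.1: A = zy² = 1.1×1.59² = 2.781 m²; P = 2y√(1+z²) = 2×1.59×1.487 = 4.727 m. Hydraulic radius R = A/P = 2.781/4.727 = 0.5883 m. Q_B = (1/0.016)·2.781·0.5883^(2/3)·√0.00087 = 3.599 m³/s.
The larger discharge is 3.599 m³/s and the smaller is 0.4557 m³/s; the ratio is 7.9.

7.9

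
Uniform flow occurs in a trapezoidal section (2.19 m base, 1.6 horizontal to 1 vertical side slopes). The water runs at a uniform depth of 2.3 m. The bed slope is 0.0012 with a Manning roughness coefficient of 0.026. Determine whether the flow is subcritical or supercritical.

With bottom width b = 2.19 m and side slope z = 1.6: A = (b + zy)y = (2.19 + 1.6×2.3)×2.3 = 13.5 m²; P = b + 2y√(1+z²) = 2.19 + 2×2.3×1.887 = 10.87 m.
Hydraulic radius R = A/P = 13.5/10.87 = 1.242 m.
V = (1/n) R^(2/3) √S = (1/0.026) × 1.242^(2/3) × √0.0012 = 1.54 m/s. Hydraulic depth D_h = A/T = 13.5/9.55 = 1.414 m.
Froude number Fr = V/√(g·D_h) = 1.54/√(9.81×1.414) = 0.413, which is less than 1, so the flow is subcritical.

subcritical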